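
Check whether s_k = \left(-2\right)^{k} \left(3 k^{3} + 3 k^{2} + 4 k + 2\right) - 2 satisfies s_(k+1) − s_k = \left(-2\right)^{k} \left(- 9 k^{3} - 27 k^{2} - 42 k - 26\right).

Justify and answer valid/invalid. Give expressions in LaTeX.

s_(k+1) = -2*(-2)**k*(4*k + 3*(k + 1)**3 + 3*(k + 1)**2 + 6) - 2
s_(k+1) − s_k = (-2)**k*(-9*k**3 - 27*k**2 - 42*k - 26)
(s_(k+1) − s_k) − t_k = 0

valid (s_(k+1) − s_k reduces to t_k)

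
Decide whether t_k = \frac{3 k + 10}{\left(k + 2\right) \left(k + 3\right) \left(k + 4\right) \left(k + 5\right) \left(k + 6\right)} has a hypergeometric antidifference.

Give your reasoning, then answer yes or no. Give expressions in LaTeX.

Yes. s_k = \frac{k \left(k^{2} + 11 k + 38\right)}{40 \left(k^{3} + 11 k^{2} + 38 k + 40\right)}.

r(k) = (k + 2)*(3*k + 13)/((k + 7)*(3*k + 10)) after simplifying.
Normal form (A,B,C) = (k + 2, k + 7, k + 10/3).
Set up (k + 2)·f(k+1) − (k + 6)·f(k) − (k + 10/3) = 0.
deg f ≤ 4 (via 1,1,1).
Match coefficients ⇒ f(k) = k*(k + 3)*(k**2 + 11*k + 38)/120.
Certificate R = B(k−1)f/C = k*(k + 3)*(k + 6)*(k**2 + 11*k + 38)/(40*(3*k + 10)) gives s_k = k*(k**2 + 11*k + 38)/(40*(k**3 + 11*k**2 + 38*k + 40)).
Verify: (3*k + 10)/(k**5 + 20*k**4 + 155*k**3 + 580*k**2 + 1044*k + 720) matches t_k.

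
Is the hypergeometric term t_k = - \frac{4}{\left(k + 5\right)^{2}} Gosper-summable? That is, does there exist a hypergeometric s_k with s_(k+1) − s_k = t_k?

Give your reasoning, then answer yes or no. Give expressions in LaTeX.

The ratio is (k + 5)**2/(k + 6)**2.
So A=k**2 + 10*k + 25 and B=k**2 + 12*k + 36, with C=1.
Need (k**2 + 10*k + 25)·f(k+1) − (k**2 + 10*k + 25)·f(k) = 1.
deg f ≤ 0 (via 2,2,0).
Generic f = c0 gives residual -1; -1 = 0 cannot hold, so t_k is not Gosper-summable.

No — the linear system for f has no solution.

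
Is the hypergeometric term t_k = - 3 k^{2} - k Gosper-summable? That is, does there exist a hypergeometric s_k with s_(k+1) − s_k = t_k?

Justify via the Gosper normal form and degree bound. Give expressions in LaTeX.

Step 1: r(k) = (k + 3*(k + 1)**2 + 1)/(k*(3*k + 1)).
Normal form (A,B,C) = (1, 1, k**2 + k/3).
Set up (1)·f(k+1) − (1)·f(k) − (k**2 + k/3) = 0.
From deg A=0, deg B=0, deg C=2: d=3.
Solve for f: f(k) = k**2*(k - 1)/3 (degree 3 ≤ 3).
Then R = B(k−1)f/C = k*(k - 1)/(3*k + 1), so s_k = R(k)·t_k = k**2*(1 - k).
s_(k+1) − s_k = k*(-3*k - 1) = t_k.

Yes. s_k = k^{2} \left(1 - k\right).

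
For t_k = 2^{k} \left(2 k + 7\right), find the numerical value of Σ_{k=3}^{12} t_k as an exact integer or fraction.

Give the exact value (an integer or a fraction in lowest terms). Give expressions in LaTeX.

Σ = 237496

Compute t_(k+1)/t_k: get 2*(2*k + 9)/(2*k + 7).
Normal form (A,B,C) = (2, 1, k + 7/2).
Set up (2)·f(k+1) − (1)·f(k) − (k + 7/2) = 0.
Degrees (0,0,1) ⇒ d ≤ 1.
Coefficient equations give f(k) = (2*k + 3)/2.
Then R = B(k−1)f/C = (2*k + 3)/(2*k + 7), so s_k = R(k)·t_k = 2**k*(2*k + 3).
Δs = 2**k*(2*k + 7), as required.
Telescoping: Σ = s_(13) − s_(3) = 237568 − (72) = 237496.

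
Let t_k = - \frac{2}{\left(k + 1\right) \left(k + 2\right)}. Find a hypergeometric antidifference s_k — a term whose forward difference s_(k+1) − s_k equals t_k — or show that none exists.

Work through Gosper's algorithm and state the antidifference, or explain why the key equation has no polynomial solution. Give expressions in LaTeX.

s_k = - \frac{2 k}{k + 1}

Step 1: r(k) = (k + 1)/(k + 3).
So A=k + 1 and B=k + 3, with C=1.
Solve (k + 1)·f(k+1) − (k + 2)·f(k) = 1.
deg f ≤ 1 (via 1,1,0).
A polynomial solution: f(k) = k.
Get s_k = R·t_k = -2*k/(k + 1) with R(k) = B(k−1)f(k)/C(k) = k*(k + 2).
s_(k+1) − s_k = -2/(k**2 + 3*k + 2) = t_k.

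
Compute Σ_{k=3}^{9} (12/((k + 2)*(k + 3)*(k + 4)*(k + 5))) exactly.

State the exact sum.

r(k) = (k + 2)/(k + 6) after simplifying.
Factor: A=k + 2; B=k + 6; C=1.
f must satisfy (k + 2)·f(k+1) − (k + 5)·f(k) = 1.
Degrees (1,1,0) ⇒ d ≤ 3.
Coefficient equations give f(k) = k*(k**2 + 9*k + 26)/72.
Then R = B(k−1)f/C = k*(k + 5)*(k**2 + 9*k + 26)/72, so s_k = R(k)·t_k = k*(k**2 + 9*k + 26)/(6*(k + 2)*(k + 3)*(k + 4)).
s_(k+1) − s_k = 12/(k**4 + 14*k**3 + 71*k**2 + 154*k + 120) = t_k.
Evaluate s at k=10 and k=3: 15/91 and 31/210; difference 47/2730.

Σ = 47/2730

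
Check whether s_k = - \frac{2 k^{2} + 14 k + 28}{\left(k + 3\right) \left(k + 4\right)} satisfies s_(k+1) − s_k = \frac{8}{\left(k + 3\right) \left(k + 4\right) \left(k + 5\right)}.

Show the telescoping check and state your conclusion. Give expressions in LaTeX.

s_(k+1) = 2*(-7*k - (k + 1)**2 - 21)/((k + 4)*(k + 5))
s_(k+1) − s_k = 8/(k**3 + 12*k**2 + 47*k + 60)
(s_(k+1) − s_k) − t_k = 0

valid; difference matches t_k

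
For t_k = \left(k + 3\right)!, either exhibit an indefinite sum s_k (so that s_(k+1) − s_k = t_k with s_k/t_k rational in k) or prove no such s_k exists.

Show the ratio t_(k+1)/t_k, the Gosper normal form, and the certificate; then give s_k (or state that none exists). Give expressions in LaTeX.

not Gosper-summable; s_k does not exist

r(k) = k + 4 after simplifying.
Take A(k)=k + 4, B(k)=1, C(k)=1.
Key eq: (k + 4)·f(k+1) = (1)·f(k) + (1).
deg f ≤ -1 (via 1,0,0).
Bound -1 < 0, so the key equation has no polynomial solution.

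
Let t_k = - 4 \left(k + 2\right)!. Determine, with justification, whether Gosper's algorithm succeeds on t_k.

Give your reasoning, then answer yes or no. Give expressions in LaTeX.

Step 1: r(k) = k + 3.
So A=k + 3 and B=1, with C=1.
Need (k + 3)·f(k+1) − (1)·f(k) = 1.
deg f ≤ -1 (via 1,0,0).
Negative degree bound (-1): no f exists, t_k not Gosper-summable.

No — key equation has no polynomial f.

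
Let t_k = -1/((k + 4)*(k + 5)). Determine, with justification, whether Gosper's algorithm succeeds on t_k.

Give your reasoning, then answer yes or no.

r(k) = (k + 4)/(k + 6) after simplifying.
Take A(k)=k + 4, B(k)=k + 6, C(k)=1.
Set up (k + 4)·f(k+1) − (k + 5)·f(k) − (1) = 0.
deg f ≤ 1 (via 1,1,0).
Match coefficients ⇒ f(k) = k/4.
Then R = B(k−1)f/C = k*(k + 5)/4, so s_k = R(k)·t_k = -k/(4*k + 16).
Δs = -1/(k**2 + 9*k + 20), as required.

Yes. s_k = -k/(4*k + 16).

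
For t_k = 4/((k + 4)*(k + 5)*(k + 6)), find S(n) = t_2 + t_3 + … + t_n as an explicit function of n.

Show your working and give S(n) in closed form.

S(n) = (n**2 + 11*n - 12)/(21*(n**2 + 11*n + 30))

The ratio is (k + 4)/(k + 7).
Factor: A=k + 4; B=k + 7; C=1.
Key eq: (k + 4)·f(k+1) = (k + 6)·f(k) + (1).
Degrees (1,1,0) ⇒ d ≤ 2.
A polynomial solution: f(k) = k*(k + 9)/40.
Certificate R = B(k−1)f/C = k*(k + 6)*(k + 9)/40 gives s_k = k*(k + 9)/(10*(k + 4)*(k + 5)).
s_(k+1) − s_k = 4/(k**3 + 15*k**2 + 74*k + 120) = t_k.
Evaluate: s_(n+1) = (n**2 + 11*n + 10)/(10*(n**2 + 11*n + 30)); subtract s_(2) = 11/210 ⇒ S(n) = (n**2 + 11*n - 12)/(21*(n**2 + 11*n + 30)).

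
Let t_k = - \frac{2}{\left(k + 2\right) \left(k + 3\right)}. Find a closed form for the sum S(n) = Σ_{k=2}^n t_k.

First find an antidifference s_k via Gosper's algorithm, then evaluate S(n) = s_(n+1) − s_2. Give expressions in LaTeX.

S(n) = \frac{1 - n}{2 \left(n + 3\right)}

t_(k+1)/t_k = (k + 2)/(k + 4).
A = k + 2, B = k + 4, C = 1.
Set up (k + 2)·f(k+1) − (k + 3)·f(k) − (1) = 0.
From deg A=1, deg B=1, deg C=0: d=1.
A polynomial solution: f(k) = k/2.
Then R = B(k−1)f/C = k*(k + 3)/2, so s_k = R(k)·t_k = -k/(k + 2).
s_(k+1) − s_k = -2/(k**2 + 5*k + 6) = t_k.
s_(n+1) = (-n - 1)/(n + 3) and s_(2) = -1/2, so S(n) = (1 - n)/(2*(n + 3)).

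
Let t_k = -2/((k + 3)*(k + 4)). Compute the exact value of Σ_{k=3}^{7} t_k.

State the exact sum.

r(k) = (k + 3)/(k + 5) after simplifying.
Normal form (A,B,C) = (k + 3, k + 5, 1).
Key eq: (k + 3)·f(k+1) = (k + 4)·f(k) + (1).
deg f ≤ 1 (via 1,1,0).
A polynomial solution: f(k) = k/3.
Get s_k = R·t_k = -2*k/(3*k + 9) with R(k) = B(k−1)f(k)/C(k) = k*(k + 4)/3.
Δs = -2/(k**2 + 7*k + 12), as required.
Σ_(k=3)^(7) t_k = s_(8) − s_(3) = -16/33 − (-1/3) = -5/33.

Σ = -5/33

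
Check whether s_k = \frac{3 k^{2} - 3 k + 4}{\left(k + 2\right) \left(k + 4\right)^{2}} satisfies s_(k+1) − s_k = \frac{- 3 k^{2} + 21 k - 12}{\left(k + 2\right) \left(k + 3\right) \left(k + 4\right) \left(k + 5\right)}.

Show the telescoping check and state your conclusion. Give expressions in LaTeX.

s_(k+1) = (-3*k + 3*(k + 1)**2 + 1)/((k + 3)*(k + 5)**2)
s_(k+1) − s_k = (-3*k**4 + 120*k**2 + 229*k - 172)/(k**6 + 23*k**5 + 217*k**4 + 1073*k**3 + 2926*k**2 + 4160*k + 2400)
(s_(k+1) − s_k) − t_k = (6*k**3 + 3*k**2 - 83*k + 68)/(k**6 + 23*k**5 + 217*k**4 + 1073*k**3 + 2926*k**2 + 4160*k + 2400)

Invalid: residual \frac{6 k^{3} + 3 k^{2} - 83 k + 68}{k^{6} + 23 k^{5} + 217 k^{4} + 1073 k^{3} + 2926 k^{2} + 4160 k + 2400} ≠ 0.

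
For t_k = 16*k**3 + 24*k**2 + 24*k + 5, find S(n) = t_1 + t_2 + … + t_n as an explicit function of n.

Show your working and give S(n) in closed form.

S(n) = n*(4*n**3 + 16*n**2 + 28*n + 21)

r(k) = (16*k**3 + 72*k**2 + 120*k + 69)/(16*k**3 + 24*k**2 + 24*k + 5) after simplifying.
Normal form (A,B,C) = (1, 1, k**3 + 3*k**2/2 + 3*k/2 + 5/16).
Need (1)·f(k+1) − (1)·f(k) = k**3 + 3*k**2/2 + 3*k/2 + 5/16.
Bound: deg f ≤ 4.
A polynomial solution: f(k) = k*(4*k**3 + 4*k - 3)/16.
Certificate R = B(k−1)f/C = k*(4*k**3 + 4*k - 3)/(16*k**3 + 24*k**2 + 24*k + 5) gives s_k = k*(4*k**3 + 4*k - 3).
s_(k+1) − s_k = 16*k**3 + 24*k**2 + 24*k + 5 = t_k.
Evaluate: s_(n+1) = 4*n**4 + 16*n**3 + 28*n**2 + 21*n + 5; subtract s_(1) = 5 ⇒ S(n) = n*(4*n**3 + 16*n**2 + 28*n + 21).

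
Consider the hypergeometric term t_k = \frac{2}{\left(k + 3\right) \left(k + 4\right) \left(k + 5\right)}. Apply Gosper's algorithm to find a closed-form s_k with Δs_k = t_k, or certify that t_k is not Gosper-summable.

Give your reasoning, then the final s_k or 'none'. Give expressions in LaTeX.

Step 1: r(k) = (k + 3)/(k + 6).
So A=k + 3 and B=k + 6, with C=1.
Set up (k + 3)·f(k+1) − (k + 5)·f(k) − (1) = 0.
Degrees (1,1,0) ⇒ d ≤ 2.
Solving with deg f ≤ 2: f(k) = k*(k + 7)/24.
Get s_k = R·t_k = k*(k + 7)/(12*(k + 3)*(k + 4)) with R(k) = B(k−1)f(k)/C(k) = k*(k + 5)*(k + 7)/24.
Verify: 2/(k**3 + 12*k**2 + 47*k + 60) matches t_k.

s_k = \frac{k \left(k + 7\right)}{12 \left(k + 3\right) \left(k + 4\right)}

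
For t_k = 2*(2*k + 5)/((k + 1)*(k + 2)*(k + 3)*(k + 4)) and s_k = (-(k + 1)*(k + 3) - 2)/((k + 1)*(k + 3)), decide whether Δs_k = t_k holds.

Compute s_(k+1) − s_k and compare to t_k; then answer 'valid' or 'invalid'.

Valid — Δs_k = t_k.

s_(k+1) = (-(k + 2)*(k + 4) - 2)/((k + 2)*(k + 4))
s_(k+1) − s_k = 2*(2*k + 5)/(k**4 + 10*k**3 + 35*k**2 + 50*k + 24)
(s_(k+1) − s_k) − t_k = 0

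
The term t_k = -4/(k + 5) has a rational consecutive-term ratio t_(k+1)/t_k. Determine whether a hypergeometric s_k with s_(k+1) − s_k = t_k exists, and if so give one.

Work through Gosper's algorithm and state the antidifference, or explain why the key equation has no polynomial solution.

none (Gosper's algorithm certifies no s_k)

Compute t_(k+1)/t_k: get (k + 5)/(k + 6).
Factor: A=k + 5; B=k + 6; C=1.
Need (k + 5)·f(k+1) − (k + 5)·f(k) = 1.
deg f ≤ 0 (via 1,1,0).
Put f(k) = c0: A·f(k+1) − B(k−1)·f(k) − C = -1; need -1 = 0 — inconsistent ⇒ no f, not summable.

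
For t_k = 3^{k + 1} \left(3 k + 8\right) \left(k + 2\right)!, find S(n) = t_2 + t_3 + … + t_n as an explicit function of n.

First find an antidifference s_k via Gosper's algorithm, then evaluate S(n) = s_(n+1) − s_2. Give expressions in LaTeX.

S(n) = 9 \cdot 3^{n} \left(n + 3\right)! - 648

Step 1: r(k) = 3*(k + 3)*(3*k + 11)/(3*k + 8).
Take A(k)=3*k + 9, B(k)=1, C(k)=k + 8/3.
Solve (3*k + 9)·f(k+1) − (1)·f(k) = k + 8/3.
d = 0 from the (1,0,1) case.
A polynomial solution: f(k) = 1/3.
So s_k = (B(k−1)f/C)·t_k = (1/(3*k + 8))·t_k = 3**(k + 1)*factorial(k + 2).
s_(k+1) − s_k = 3**(k + 1)*(3*k + 8)*factorial(k + 2) = t_k.
s_(n+1) = 3**(n + 2)*factorial(n + 3) and s_(2) = 648, so S(n) = 9*3**n*factorial(n + 3) - 648.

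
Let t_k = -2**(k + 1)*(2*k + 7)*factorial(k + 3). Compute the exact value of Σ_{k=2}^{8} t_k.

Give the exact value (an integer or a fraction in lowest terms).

Step 1: r(k) = 2*(k + 4)*(2*k + 9)/(2*k + 7).
Normal form (A,B,C) = (2*k + 8, 1, k + 7/2).
Set up (2*k + 8)·f(k+1) − (1)·f(k) − (k + 7/2) = 0.
Degrees (1,0,1) ⇒ d ≤ 0.
A polynomial solution: f(k) = 1/2.
Certificate R = B(k−1)f/C = 1/(2*k + 7) gives s_k = -2**(k + 1)*factorial(k + 3).
Δs = -2**(k + 1)*(2*k + 7)*factorial(k + 3), as required.
Sum = s_(9) − s_(2); s_(9) = -490497638400, s_(2) = -960 ⇒ -490497637440.

Σ = -490497637440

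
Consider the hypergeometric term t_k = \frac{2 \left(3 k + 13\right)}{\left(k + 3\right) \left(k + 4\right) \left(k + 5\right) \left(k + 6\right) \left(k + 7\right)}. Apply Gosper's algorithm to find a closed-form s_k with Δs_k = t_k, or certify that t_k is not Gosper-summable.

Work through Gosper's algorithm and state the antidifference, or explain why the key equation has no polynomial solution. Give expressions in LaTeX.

t_(k+1)/t_k = (k + 3)*(3*k + 16)/((k + 8)*(3*k + 13)).
Factor: A=k + 3; B=k + 8; C=k + 13/3.
f must satisfy (k + 3)·f(k+1) − (k + 7)·f(k) = k + 13/3.
deg f ≤ 4 (via 1,1,1).
A polynomial solution: f(k) = k*(k + 4)*(k**2 + 14*k + 63)/270.
Then R = B(k−1)f/C = k*(k + 4)*(k + 7)*(k**2 + 14*k + 63)/(90*(3*k + 13)), so s_k = R(k)·t_k = k*(k**2 + 14*k + 63)/(45*(k**3 + 14*k**2 + 63*k + 90)).
Verify: 2*(3*k + 13)/(k**5 + 25*k**4 + 245*k**3 + 1175*k**2 + 2754*k + 2520) matches t_k.

s_k = \frac{k \left(k^{2} + 14 k + 63\right)}{45 \left(k^{3} + 14 k^{2} + 63 k + 90\right)}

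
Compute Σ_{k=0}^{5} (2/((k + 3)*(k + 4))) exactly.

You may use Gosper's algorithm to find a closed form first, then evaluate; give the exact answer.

Compute t_(k+1)/t_k: get (k + 3)/(k + 5).
Normal form (A,B,C) = (k + 3, k + 5, 1).
f must satisfy (k + 3)·f(k+1) − (k + 4)·f(k) = 1.
d = 1 from the (1,1,0) case.
Solve for f: f(k) = k/3 (degree 1 ≤ 1).
Get s_k = R·t_k = 2*k/(3*(k + 3)) with R(k) = B(k−1)f(k)/C(k) = k*(k + 4)/3.
Δs = 2/(k**2 + 7*k + 12), as required.
Σ_(k=0)^(5) t_k = s_(6) − s_(0) = 4/9 − (0) = 4/9.

Σ = 4/9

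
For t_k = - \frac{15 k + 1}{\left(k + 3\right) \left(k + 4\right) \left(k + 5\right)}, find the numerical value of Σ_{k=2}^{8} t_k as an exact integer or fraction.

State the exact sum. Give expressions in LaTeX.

r(k) = (k + 3)*(15*k + 16)/((k + 6)*(15*k + 1)) after simplifying.
Factor: A=k + 3; B=k + 6; C=k + 1/15.
Solve (k + 3)·f(k+1) − (k + 5)·f(k) = k + 1/15.
Bound: deg f ≤ 2.
Solve for f: f(k) = k*(23*k - 19)/180 (degree 2 ≤ 2).
Certificate R = B(k−1)f/C = k*(k + 5)*(23*k - 19)/(12*(15*k + 1)) gives s_k = k*(19 - 23*k)/(12*(k + 3)*(k + 4)).
s_(k+1) − s_k = (-15*k - 1)/(k**3 + 12*k**2 + 47*k + 60) = t_k.
Telescoping: Σ = s_(9) − s_(2) = -47/52 − (-3/20) = -49/65.

Σ = -49/65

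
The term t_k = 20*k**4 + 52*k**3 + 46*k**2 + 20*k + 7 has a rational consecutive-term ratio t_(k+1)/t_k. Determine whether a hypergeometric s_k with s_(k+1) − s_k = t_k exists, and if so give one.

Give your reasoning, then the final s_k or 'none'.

Compute t_(k+1)/t_k: get (20*k**4 + 132*k**3 + 322*k**2 + 348*k + 145)/(20*k**4 + 52*k**3 + 46*k**2 + 20*k + 7).
Take A(k)=1, B(k)=1, C(k)=k**4 + 13*k**3/5 + 23*k**2/10 + k + 7/20.
Key eq: (1)·f(k+1) = (1)·f(k) + (k**4 + 13*k**3/5 + 23*k**2/10 + k + 7/20).
Bound: deg f ≤ 5.
Match coefficients ⇒ f(k) = k*(4*k**4 + 3*k**3 - 4*k**2 + 4)/20.
Certificate R = B(k−1)f/C = k*(4*k**4 + 3*k**3 - 4*k**2 + 4)/(20*k**4 + 52*k**3 + 46*k**2 + 20*k + 7) gives s_k = k*(4*k**4 + 3*k**3 - 4*k**2 + 4).
s_(k+1) − s_k = 20*k**4 + 52*k**3 + 46*k**2 + 20*k + 7 = t_k.

s_k = k*(4*k**4 + 3*k**3 - 4*k**2 + 4)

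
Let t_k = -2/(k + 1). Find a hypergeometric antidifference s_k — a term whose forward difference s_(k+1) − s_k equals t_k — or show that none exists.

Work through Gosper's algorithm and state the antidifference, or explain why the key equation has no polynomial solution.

none — t_k is not Gosper-summable

Step 1: r(k) = (k + 1)/(k + 2).
Normal form (A,B,C) = (k + 1, k + 2, 1).
Set up (k + 1)·f(k+1) − (k + 1)·f(k) − (1) = 0.
deg f ≤ 0 (via 1,1,0).
Write f(k) = c0. Then LHS − RHS = -1, requiring -1 = 0: contradictory. No certificate.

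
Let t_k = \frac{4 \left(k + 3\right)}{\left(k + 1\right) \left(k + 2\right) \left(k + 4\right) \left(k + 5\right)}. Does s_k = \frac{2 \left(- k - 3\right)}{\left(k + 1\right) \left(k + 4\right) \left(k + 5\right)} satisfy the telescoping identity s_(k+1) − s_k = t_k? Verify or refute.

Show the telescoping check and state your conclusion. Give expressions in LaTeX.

Invalid: residual \frac{4 \left(- 3 k - 8\right)}{k^{5} + 18 k^{4} + 121 k^{3} + 372 k^{2} + 508 k + 240} ≠ 0.

s_(k+1) = 2*(-k - 4)/((k + 2)*(k + 5)*(k + 6))
s_(k+1) − s_k = 4*(k**2 + 6*k + 10)/(k**5 + 18*k**4 + 121*k**3 + 372*k**2 + 508*k + 240)
(s_(k+1) − s_k) − t_k = 4*(-3*k - 8)/(k**5 + 18*k**4 + 121*k**3 + 372*k**2 + 508*k + 240)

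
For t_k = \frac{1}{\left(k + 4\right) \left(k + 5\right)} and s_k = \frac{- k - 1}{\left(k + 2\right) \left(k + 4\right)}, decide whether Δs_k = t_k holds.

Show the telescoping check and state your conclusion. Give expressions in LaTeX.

s_(k+1) = (-k - 2)/((k + 3)*(k + 5))
s_(k+1) − s_k = (k**2 + 3*k - 1)/(k**4 + 14*k**3 + 71*k**2 + 154*k + 120)
(s_(k+1) − s_k) − t_k = (-2*k - 7)/(k**4 + 14*k**3 + 71*k**2 + 154*k + 120)

Invalid: residual \frac{- 2 k - 7}{k^{4} + 14 k^{3} + 71 k^{2} + 154 k + 120} ≠ 0.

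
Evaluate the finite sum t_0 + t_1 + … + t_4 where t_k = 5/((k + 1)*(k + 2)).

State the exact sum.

Σ = 25/6

Step 1: r(k) = (k + 1)/(k + 3).
Take A(k)=k + 1, B(k)=k + 3, C(k)=1.
Need (k + 1)·f(k+1) − (k + 2)·f(k) = 1.
Degrees (1,1,0) ⇒ d ≤ 1.
Match coefficients ⇒ f(k) = k.
R(k) = B(k−1)·f(k)/C(k) = k*(k + 2); s_k = R·t_k = 5*k/(k + 1).
s_(k+1) − s_k = 5/(k**2 + 3*k + 2) = t_k.
Σ_(k=0)^(4) t_k = s_(5) − s_(0) = 25/6 − (0) = 25/6.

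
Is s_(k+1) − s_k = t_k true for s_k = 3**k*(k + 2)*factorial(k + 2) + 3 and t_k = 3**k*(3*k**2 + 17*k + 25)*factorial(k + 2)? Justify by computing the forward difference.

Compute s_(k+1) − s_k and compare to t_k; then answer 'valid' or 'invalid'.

valid; difference matches t_k

s_(k+1) = 3**(k + 1)*(k + 3)*factorial(k + 3) + 3
s_(k+1) − s_k = 3**k*(3*k**2 + 17*k + 25)*factorial(k + 2)
(s_(k+1) − s_k) − t_k = 0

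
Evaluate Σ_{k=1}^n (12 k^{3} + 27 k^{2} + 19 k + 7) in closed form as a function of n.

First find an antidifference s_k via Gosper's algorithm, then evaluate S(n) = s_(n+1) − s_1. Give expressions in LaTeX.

S(n) = n \left(3 n^{3} + 15 n^{2} + 26 n + 21\right)

t_(k+1)/t_k = (12*k**3 + 63*k**2 + 109*k + 65)/(12*k**3 + 27*k**2 + 19*k + 7).
So A=1 and B=1, with C=k**3 + 9*k**2/4 + 19*k/12 + 7/12.
Need (1)·f(k+1) − (1)·f(k) = k**3 + 9*k**2/4 + 19*k/12 + 7/12.
deg f ≤ 4 (via 0,0,3).
A polynomial solution: f(k) = k*(3*k**3 + 3*k**2 - k + 2)/12.
So s_k = (B(k−1)f/C)·t_k = (k*(3*k**3 + 3*k**2 - k + 2)/(12*k**3 + 27*k**2 + 19*k + 7))·t_k = k*(3*k**3 + 3*k**2 - k + 2).
Check: Δs_k = 12*k**3 + 27*k**2 + 19*k + 7. ✓
Evaluate: s_(n+1) = 3*n**4 + 15*n**3 + 26*n**2 + 21*n + 7; subtract s_(1) = 7 ⇒ S(n) = n*(3*n**3 + 15*n**2 + 26*n + 21).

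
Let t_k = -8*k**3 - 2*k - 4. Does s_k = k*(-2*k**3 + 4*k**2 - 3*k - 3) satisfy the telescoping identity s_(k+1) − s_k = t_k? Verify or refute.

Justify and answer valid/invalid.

valid; difference matches t_k

s_(k+1) = -2*k**4 - 4*k**3 - 3*k**2 - 5*k - 4
s_(k+1) − s_k = -8*k**3 - 2*k - 4
(s_(k+1) − s_k) − t_k = 0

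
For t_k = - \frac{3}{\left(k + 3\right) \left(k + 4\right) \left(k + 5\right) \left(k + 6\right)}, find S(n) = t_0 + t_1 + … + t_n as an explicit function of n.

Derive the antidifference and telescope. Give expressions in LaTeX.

S(n) = \frac{- n^{3} - 15 n^{2} - 74 n - 60}{60 \left(n^{3} + 15 n^{2} + 74 n + 120\right)}

Ratio r(k) = (k + 3)/(k + 7).
Factor: A=k + 3; B=k + 7; C=1.
Need (k + 3)·f(k+1) − (k + 6)·f(k) = 1.
d = 3 from the (1,1,0) case.
Solving with deg f ≤ 3: f(k) = k*(k**2 + 12*k + 47)/180.
Get s_k = R·t_k = k*(-k**2 - 12*k - 47)/(60*(k + 3)*(k + 4)*(k + 5)) with R(k) = B(k−1)f(k)/C(k) = k*(k + 6)*(k**2 + 12*k + 47)/180.
s_(k+1) − s_k = -3/(k**4 + 18*k**3 + 119*k**2 + 342*k + 360) = t_k.
Telescope: S(n) = s_(n+1) − s_(0) = (-n**3 - 15*n**2 - 74*n - 60)/(60*(n**3 + 15*n**2 + 74*n + 120)) − (0) = (-n**3 - 15*n**2 - 74*n - 60)/(60*(n**3 + 15*n**2 + 74*n + 120)).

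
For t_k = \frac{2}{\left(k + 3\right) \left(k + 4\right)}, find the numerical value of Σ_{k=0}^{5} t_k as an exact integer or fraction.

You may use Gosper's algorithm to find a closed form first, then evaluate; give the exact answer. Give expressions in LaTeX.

Step 1: r(k) = (k + 3)/(k + 5).
A = k + 3, B = k + 5, C = 1.
Set up (k + 3)·f(k+1) − (k + 4)·f(k) − (1) = 0.
d = 1 from the (1,1,0) case.
Solve for f: f(k) = k/3 (degree 1 ≤ 1).
R(k) = B(k−1)·f(k)/C(k) = k*(k + 4)/3; s_k = R·t_k = 2*k/(3*(k + 3)).
s_(k+1) − s_k = 2/(k**2 + 7*k + 12) = t_k.
Σ_(k=0)^(5) t_k = s_(6) − s_(0) = 4/9 − (0) = 4/9.

Σ = 4/9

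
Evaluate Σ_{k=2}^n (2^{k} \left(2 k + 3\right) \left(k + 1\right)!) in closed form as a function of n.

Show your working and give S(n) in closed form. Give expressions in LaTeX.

S(n) = 2 \cdot 2^{n} \left(n + 2\right)! - 24

Step 1: r(k) = 2*(k + 2)*(2*k + 5)/(2*k + 3).
A = 2*k + 4, B = 1, C = k + 3/2.
Set up (2*k + 4)·f(k+1) − (1)·f(k) − (k + 3/2) = 0.
d = 0 from the (1,0,1) case.
Match coefficients ⇒ f(k) = 1/2.
R(k) = B(k−1)·f(k)/C(k) = 1/(2*k + 3); s_k = R·t_k = 2**k*factorial(k + 1).
s_(k+1) − s_k = 2**k*(2*k + 3)*factorial(k + 1) = t_k.
Evaluate: s_(n+1) = 2**(n + 1)*factorial(n + 2); subtract s_(2) = 24 ⇒ S(n) = 2*2**n*factorial(n + 2) - 24.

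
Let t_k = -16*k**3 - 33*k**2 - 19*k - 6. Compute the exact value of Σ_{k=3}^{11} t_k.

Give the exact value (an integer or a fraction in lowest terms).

r(k) = (16*k**3 + 81*k**2 + 133*k + 74)/(16*k**3 + 33*k**2 + 19*k + 6) after simplifying.
A = 1, B = 1, C = k**3 + 33*k**2/16 + 19*k/16 + 3/8.
Key eq: (1)·f(k+1) = (1)·f(k) + (k**3 + 33*k**2/16 + 19*k/16 + 3/8).
From deg A=0, deg B=0, deg C=3: d=4.
Match coefficients ⇒ f(k) = k*(4*k**3 + 3*k**2 - 3*k + 2)/16.
Get s_k = R·t_k = k*(-4*k**3 - 3*k**2 + 3*k - 2) with R(k) = B(k−1)f(k)/C(k) = k*(4*k**3 + 3*k**2 - 3*k + 2)/(16*k**3 + 33*k**2 + 19*k + 6).
Δs = -16*k**3 - 33*k**2 - 19*k - 6, as required.
Telescoping: Σ = s_(12) − s_(3) = -87720 − (-384) = -87336.

Σ = -87336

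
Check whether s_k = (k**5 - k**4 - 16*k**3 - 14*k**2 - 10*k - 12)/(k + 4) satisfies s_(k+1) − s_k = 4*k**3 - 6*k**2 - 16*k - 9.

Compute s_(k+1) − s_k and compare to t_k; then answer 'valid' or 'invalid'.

Invalid: residual (-3*k**4 - 14*k**3 + 36*k**2 + 71*k + 32)/(k**2 + 9*k + 20) ≠ 0.

s_(k+1) = (k**5 + 4*k**4 - 10*k**3 - 58*k**2 - 85*k - 52)/(k + 5)
s_(k+1) − s_k = (4*k**5 + 27*k**4 - 4*k**3 - 237*k**2 - 330*k - 148)/(k**2 + 9*k + 20)
(s_(k+1) − s_k) − t_k = (-3*k**4 - 14*k**3 + 36*k**2 + 71*k + 32)/(k**2 + 9*k + 20)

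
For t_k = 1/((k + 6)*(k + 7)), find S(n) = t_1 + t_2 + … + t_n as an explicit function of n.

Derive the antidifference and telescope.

S(n) = n/(7*(n + 7))

The ratio is (k + 6)/(k + 8).
Normal form (A,B,C) = (k + 6, k + 8, 1).
Key eq: (k + 6)·f(k+1) = (k + 7)·f(k) + (1).
d = 1 from the (1,1,0) case.
A polynomial solution: f(k) = k/6.
So s_k = (B(k−1)f/C)·t_k = (k*(k + 7)/6)·t_k = k/(6*(k + 6)).
Verify: 1/(k**2 + 13*k + 42) matches t_k.
Telescope: S(n) = s_(n+1) − s_(1) = (n + 1)/(6*(n + 7)) − (1/42) = n/(7*(n + 7)).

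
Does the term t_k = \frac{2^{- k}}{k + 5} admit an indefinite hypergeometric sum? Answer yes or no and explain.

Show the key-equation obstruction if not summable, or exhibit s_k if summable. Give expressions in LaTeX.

No. Not Gosper-summable.

Ratio r(k) = (k + 5)/(2*(k + 6)).
A = k/2 + 5/2, B = k + 6, C = 1.
Need (k/2 + 5/2)·f(k+1) − (k + 5)·f(k) = 1.
From deg A=1, deg B=1, deg C=0: d=-1.
Negative degree bound (-1): no f exists, t_k not Gosper-summable.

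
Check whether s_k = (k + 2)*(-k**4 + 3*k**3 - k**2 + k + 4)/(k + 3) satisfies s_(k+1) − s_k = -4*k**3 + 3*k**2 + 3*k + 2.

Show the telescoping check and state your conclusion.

s_(k+1) = (-k**5 - 4*k**4 - k**3 + 10*k**2 + 18*k + 18)/(k + 4)
s_(k+1) − s_k = 2*(-2*k**5 - 11*k**4 - 6*k**3 + 23*k**2 + 20*k + 11)/(k**2 + 7*k + 12)
(s_(k+1) − s_k) − t_k = (3*k**4 + 12*k**3 - 13*k**2 - 10*k - 2)/(k**2 + 7*k + 12)

Invalid: residual (3*k**4 + 12*k**3 - 13*k**2 - 10*k - 2)/(k**2 + 7*k + 12) ≠ 0.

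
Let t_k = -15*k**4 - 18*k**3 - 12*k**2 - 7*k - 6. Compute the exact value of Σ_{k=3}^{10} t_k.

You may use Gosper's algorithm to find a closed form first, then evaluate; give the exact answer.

t_(k+1)/t_k = (15*k**4 + 78*k**3 + 156*k**2 + 145*k + 58)/(15*k**4 + 18*k**3 + 12*k**2 + 7*k + 6).
A = 1, B = 1, C = k**4 + 6*k**3/5 + 4*k**2/5 + 7*k/15 + 2/5.
Set up (1)·f(k+1) − (1)·f(k) − (k**4 + 6*k**3/5 + 4*k**2/5 + 7*k/15 + 2/5) = 0.
d = 5 from the (0,0,4) case.
Coefficient equations give f(k) = k*(3*k**4 - 3*k**3 + 2*k + 4)/15.
So s_k = (B(k−1)f/C)·t_k = (k*(3*k**4 - 3*k**3 + 2*k + 4)/(15*k**4 + 18*k**3 + 12*k**2 + 7*k + 6))·t_k = k*(-3*k**4 + 3*k**3 - 2*k - 4).
Δs = -15*k**4 - 18*k**3 - 12*k**2 - 7*k - 6, as required.
Sum = s_(11) − s_(3); s_(11) = -439516, s_(3) = -516 ⇒ -439000.

Σ = -439000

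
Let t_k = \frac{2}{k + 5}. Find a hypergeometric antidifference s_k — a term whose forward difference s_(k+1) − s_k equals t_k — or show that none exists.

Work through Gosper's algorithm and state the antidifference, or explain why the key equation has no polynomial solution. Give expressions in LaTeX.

Compute t_(k+1)/t_k: get (k + 5)/(k + 6).
Normal form (A,B,C) = (k + 5, k + 6, 1).
Solve (k + 5)·f(k+1) − (k + 5)·f(k) = 1.
deg f ≤ 0 (via 1,1,0).
Put f(k) = c0: A·f(k+1) − B(k−1)·f(k) − C = -1; need -1 = 0 — inconsistent ⇒ no f, not summable.

none — t_k is not Gosper-summable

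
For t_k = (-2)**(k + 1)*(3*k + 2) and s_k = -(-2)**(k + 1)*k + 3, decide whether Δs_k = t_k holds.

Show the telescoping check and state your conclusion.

Valid — Δs_k = t_k.

s_(k+1) = -4*(-2)**k*(k + 1) + 3
s_(k+1) − s_k = (-2)**(k + 1)*(3*k + 2)
(s_(k+1) − s_k) − t_k = 0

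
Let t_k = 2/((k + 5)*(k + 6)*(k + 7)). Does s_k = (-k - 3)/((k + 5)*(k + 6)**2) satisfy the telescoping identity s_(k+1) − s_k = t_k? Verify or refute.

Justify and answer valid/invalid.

Invalid: residual 3*(-3*k - 19)/(k**5 + 31*k**4 + 383*k**3 + 2357*k**2 + 7224*k + 8820) ≠ 0.

s_(k+1) = (-k - 4)/((k + 6)*(k + 7)**2)
s_(k+1) − s_k = ((k + 3)*(k + 7)**2 - (k + 4)*(k + 5)*(k + 6))/((k + 5)*(k + 6)**2*(k + 7)**2)
(s_(k+1) − s_k) − t_k = 3*(-3*k - 19)/(k**5 + 31*k**4 + 383*k**3 + 2357*k**2 + 7224*k + 8820)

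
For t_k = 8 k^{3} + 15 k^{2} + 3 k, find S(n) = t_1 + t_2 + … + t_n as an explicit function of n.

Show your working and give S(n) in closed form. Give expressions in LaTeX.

The ratio is (8*k**3 + 39*k**2 + 57*k + 26)/(k*(8*k**2 + 15*k + 3)).
So A=1 and B=1, with C=k**3 + 15*k**2/8 + 3*k/8.
Solve (1)·f(k+1) − (1)·f(k) = k**3 + 15*k**2/8 + 3*k/8.
Bound: deg f ≤ 4.
Coefficient equations give f(k) = k*(k - 1)*(2*k**2 + 3*k - 1)/8.
R(k) = B(k−1)·f(k)/C(k) = (k - 1)*(2*k**2 + 3*k - 1)/(8*k**2 + 15*k + 3); s_k = R·t_k = k*(2*k**3 + k**2 - 4*k + 1).
Δs = k*(8*k**2 + 15*k + 3), as required.
Telescope: S(n) = s_(n+1) − s_(1) = n*(2*n**3 + 9*n**2 + 11*n + 4) − (0) = n*(2*n**3 + 9*n**2 + 11*n + 4).

S(n) = n \left(2 n^{3} + 9 n^{2} + 11 n + 4\right)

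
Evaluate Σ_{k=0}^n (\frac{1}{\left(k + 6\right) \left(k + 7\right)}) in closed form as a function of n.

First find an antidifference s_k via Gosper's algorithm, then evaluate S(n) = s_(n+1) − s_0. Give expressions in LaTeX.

S(n) = \frac{n + 1}{6 \left(n + 7\right)}

Step 1: r(k) = (k + 6)/(k + 8).
Take A(k)=k + 6, B(k)=k + 8, C(k)=1.
f must satisfy (k + 6)·f(k+1) − (k + 7)·f(k) = 1.
d = 1 from the (1,1,0) case.
Solving with deg f ≤ 1: f(k) = k/6.
R(k) = B(k−1)·f(k)/C(k) = k*(k + 7)/6; s_k = R·t_k = k/(6*(k + 6)).
Check: Δs_k = 1/(k**2 + 13*k + 42). ✓
s_(n+1) = (n + 1)/(6*(n + 7)) and s_(0) = 0, so S(n) = (n + 1)/(6*(n + 7)).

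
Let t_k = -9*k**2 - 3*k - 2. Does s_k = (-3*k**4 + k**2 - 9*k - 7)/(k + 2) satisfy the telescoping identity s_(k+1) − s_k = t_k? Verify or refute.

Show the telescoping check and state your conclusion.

Invalid: residual 3*(2*k**3 + 8*k**2 + 2*k - 1)/(k**2 + 5*k + 6) ≠ 0.

s_(k+1) = (-9*k - 3*(k + 1)**4 + (k + 1)**2 - 16)/(k + 3)
s_(k+1) − s_k = (-9*k**4 - 42*k**3 - 47*k**2 - 22*k - 15)/(k**2 + 5*k + 6)
(s_(k+1) − s_k) − t_k = 3*(2*k**3 + 8*k**2 + 2*k - 1)/(k**2 + 5*k + 6)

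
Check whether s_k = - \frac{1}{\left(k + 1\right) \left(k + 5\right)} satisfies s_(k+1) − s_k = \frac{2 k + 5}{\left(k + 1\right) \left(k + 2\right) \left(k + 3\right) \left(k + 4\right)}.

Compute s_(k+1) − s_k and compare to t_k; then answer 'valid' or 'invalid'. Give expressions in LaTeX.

s_(k+1) = -1/((k + 2)*(k + 6))
s_(k+1) − s_k = (2*k + 7)/(k**4 + 14*k**3 + 65*k**2 + 112*k + 60)
(s_(k+1) − s_k) − t_k = 6*(-k**2 - 7*k - 11)/(k**6 + 21*k**5 + 175*k**4 + 735*k**3 + 1624*k**2 + 1764*k + 720)

Invalid: residual \frac{6 \left(- k^{2} - 7 k - 11\right)}{k^{6} + 21 k^{5} + 175 k^{4} + 735 k^{3} + 1624 k^{2} + 1764 k + 720} ≠ 0.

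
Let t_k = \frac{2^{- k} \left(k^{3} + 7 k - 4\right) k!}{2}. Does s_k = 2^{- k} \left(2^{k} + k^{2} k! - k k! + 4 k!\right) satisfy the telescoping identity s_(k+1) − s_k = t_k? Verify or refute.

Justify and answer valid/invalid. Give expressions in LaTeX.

s_(k+1) = (2*2**k + k**3*factorial(k) + 2*k**2*factorial(k) + 5*k*factorial(k) + 4*factorial(k))/(2*2**k)
s_(k+1) − s_k = (k**3 + 7*k - 4)*factorial(k)/(2*2**k)
(s_(k+1) − s_k) − t_k = 0

valid (s_(k+1) − s_k reduces to t_k)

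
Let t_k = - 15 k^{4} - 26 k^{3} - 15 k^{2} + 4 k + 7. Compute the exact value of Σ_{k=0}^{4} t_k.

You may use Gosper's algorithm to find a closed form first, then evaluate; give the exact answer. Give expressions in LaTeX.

r(k) = (15*k**4 + 86*k**3 + 183*k**2 + 164*k + 45)/(15*k**4 + 26*k**3 + 15*k**2 - 4*k - 7) after simplifying.
So A=1 and B=1, with C=k**4 + 26*k**3/15 + k**2 - 4*k/15 - 7/15.
f must satisfy (1)·f(k+1) − (1)·f(k) = k**4 + 26*k**3/15 + k**2 - 4*k/15 - 7/15.
d = 5 from the (0,0,4) case.
A polynomial solution: f(k) = k*(3*k**4 - k**3 - 3*k**2 - 3*k - 3)/15.
Then R = B(k−1)f/C = k*(3*k**4 - k**3 - 3*k**2 - 3*k - 3)/(15*k**4 + 26*k**3 + 15*k**2 - 4*k - 7), so s_k = R(k)·t_k = k*(-3*k**4 + k**3 + 3*k**2 + 3*k + 3).
Check: Δs_k = -15*k**4 - 26*k**3 - 15*k**2 + 4*k + 7. ✓
Evaluate s at k=5 and k=0: -8285 and 0; difference -8285.

Σ = -8285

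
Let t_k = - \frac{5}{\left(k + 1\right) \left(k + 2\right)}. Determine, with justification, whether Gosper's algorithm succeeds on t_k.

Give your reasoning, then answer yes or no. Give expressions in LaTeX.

r(k) = (k + 1)/(k + 3) after simplifying.
Factor: A=k + 1; B=k + 3; C=1.
Key eq: (k + 1)·f(k+1) = (k + 2)·f(k) + (1).
From deg A=1, deg B=1, deg C=0: d=1.
Match coefficients ⇒ f(k) = k.
Then R = B(k−1)f/C = k*(k + 2), so s_k = R(k)·t_k = -5*k/(k + 1).
Check: Δs_k = -5/(k**2 + 3*k + 2). ✓

Yes. s_k = - \frac{5 k}{k + 1}.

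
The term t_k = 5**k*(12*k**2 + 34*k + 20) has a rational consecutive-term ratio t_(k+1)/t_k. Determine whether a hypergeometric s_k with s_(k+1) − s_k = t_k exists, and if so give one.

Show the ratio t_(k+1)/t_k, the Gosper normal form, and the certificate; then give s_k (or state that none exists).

s_k = 5**k*k*(3*k + 1)

Compute t_(k+1)/t_k: get 5*(6*k**2 + 29*k + 33)/(6*k**2 + 17*k + 10).
Take A(k)=5, B(k)=1, C(k)=k**2 + 17*k/6 + 5/3.
Need (5)·f(k+1) − (1)·f(k) = k**2 + 17*k/6 + 5/3.
From deg A=0, deg B=0, deg C=2: d=2.
Solve for f: f(k) = k*(3*k + 1)/12 (degree 2 ≤ 2).
Certificate R = B(k−1)f/C = k*(3*k + 1)/(2*(k + 2)*(6*k + 5)) gives s_k = 5**k*k*(3*k + 1).
Check: Δs_k = 5**k*(12*k**2 + 34*k + 20). ✓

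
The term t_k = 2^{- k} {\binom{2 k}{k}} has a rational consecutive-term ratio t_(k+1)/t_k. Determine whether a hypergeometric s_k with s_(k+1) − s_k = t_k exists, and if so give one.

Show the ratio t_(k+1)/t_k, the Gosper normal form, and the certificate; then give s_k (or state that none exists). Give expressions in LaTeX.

r(k) = (2*k + 1)/(k + 1) after simplifying.
Take A(k)=2*k + 1, B(k)=k + 1, C(k)=1.
f must satisfy (2*k + 1)·f(k+1) − (k)·f(k) = 1.
d = -1 from the (1,1,0) case.
Bound -1 < 0, so the key equation has no polynomial solution.

no hypergeometric antidifference exists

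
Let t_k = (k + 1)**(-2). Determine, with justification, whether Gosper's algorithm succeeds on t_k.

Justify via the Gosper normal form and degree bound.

No — key equation has no polynomial f.

r(k) = (k + 1)**2/(k + 2)**2 after simplifying.
Factor: A=k**2 + 2*k + 1; B=k**2 + 4*k + 4; C=1.
Key eq: (k**2 + 2*k + 1)·f(k+1) = (k**2 + 2*k + 1)·f(k) + (1).
deg f ≤ 0 (via 2,2,0).
Write f(k) = c0. Then LHS − RHS = -1, requiring -1 = 0: contradictory. No certificate.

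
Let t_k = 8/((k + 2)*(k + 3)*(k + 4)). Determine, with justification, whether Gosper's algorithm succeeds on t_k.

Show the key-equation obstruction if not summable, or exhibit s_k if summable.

Yes. s_k = 2*k*(k + 5)/(3*(k + 2)*(k + 3)).

t_(k+1)/t_k = (k + 2)/(k + 5).
Take A(k)=k + 2, B(k)=k + 5, C(k)=1.
Solve (k + 2)·f(k+1) − (k + 4)·f(k) = 1.
From deg A=1, deg B=1, deg C=0: d=2.
Coefficient equations give f(k) = k*(k + 5)/12.
So s_k = (B(k−1)f/C)·t_k = (k*(k + 4)*(k + 5)/12)·t_k = 2*k*(k + 5)/(3*(k + 2)*(k + 3)).
Verify: 8/(k**3 + 9*k**2 + 26*k + 24) matches t_k.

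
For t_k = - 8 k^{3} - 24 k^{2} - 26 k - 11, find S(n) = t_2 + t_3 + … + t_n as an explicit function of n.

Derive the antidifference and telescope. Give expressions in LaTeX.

Ratio r(k) = (8*k**3 + 48*k**2 + 98*k + 69)/(8*k**3 + 24*k**2 + 26*k + 11).
Gosper form: A/B · C(k+1)/C(k) with A=1, B=1, C=k**3 + 3*k**2 + 13*k/4 + 11/8.
Key eq: (1)·f(k+1) = (1)·f(k) + (k**3 + 3*k**2 + 13*k/4 + 11/8).
deg f ≤ 4 (via 0,0,3).
Match coefficients ⇒ f(k) = k*(2*k**3 + 4*k**2 + 3*k + 2)/8.
Get s_k = R·t_k = k*(-2*k**3 - 4*k**2 - 3*k - 2) with R(k) = B(k−1)f(k)/C(k) = k*(2*k**3 + 4*k**2 + 3*k + 2)/(8*k**3 + 24*k**2 + 26*k + 11).
Δs = -8*k**3 - 24*k**2 - 26*k - 11, as required.
s_(n+1) = -2*n**4 - 12*n**3 - 27*n**2 - 28*n - 11 and s_(2) = -80, so S(n) = -2*n**4 - 12*n**3 - 27*n**2 - 28*n + 69.

S(n) = - 2 n^{4} - 12 n^{3} - 27 n^{2} - 28 n + 69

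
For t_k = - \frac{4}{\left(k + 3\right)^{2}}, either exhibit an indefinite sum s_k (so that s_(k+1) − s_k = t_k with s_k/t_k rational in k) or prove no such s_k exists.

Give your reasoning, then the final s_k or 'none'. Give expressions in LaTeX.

not Gosper-summable; s_k does not exist

Ratio r(k) = (k + 3)**2/(k + 4)**2.
Normal form (A,B,C) = (k**2 + 6*k + 9, k**2 + 8*k + 16, 1).
f must satisfy (k**2 + 6*k + 9)·f(k+1) − (k**2 + 6*k + 9)·f(k) = 1.
From deg A=2, deg B=2, deg C=0: d=0.
Write f(k) = c0. Then LHS − RHS = -1, requiring -1 = 0: contradictory. No certificate.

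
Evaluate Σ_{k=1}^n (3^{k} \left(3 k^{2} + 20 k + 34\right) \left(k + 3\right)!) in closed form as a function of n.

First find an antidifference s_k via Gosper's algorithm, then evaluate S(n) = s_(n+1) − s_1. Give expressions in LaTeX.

S(n) = 3 \cdot 3^{n} n \left(n + 4\right)! + 9 \cdot 3^{n} \left(n + 4\right)! - 216

Step 1: r(k) = 3*(3*k**3 + 38*k**2 + 161*k + 228)/(3*k**2 + 20*k + 34).
A = 3*k + 12, B = 1, C = k**2 + 20*k/3 + 34/3.
f must satisfy (3*k + 12)·f(k+1) − (1)·f(k) = k**2 + 20*k/3 + 34/3.
d = 1 from the (1,0,2) case.
Coefficient equations give f(k) = (k + 2)/3.
Certificate R = B(k−1)f/C = (k + 2)/(3*k**2 + 20*k + 34) gives s_k = 3**k*(k + 2)*factorial(k + 3).
Verify: 3**k*(3*k**2 + 20*k + 34)*factorial(k + 3) matches t_k.
Σ_(k=1)^n t_k = s_(n+1) − s_(1) = (3**(n + 1)*(n + 3)*factorial(n + 4)) − (216), i.e. 3*3**n*n*factorial(n + 4) + 9*3**n*factorial(n + 4) - 216.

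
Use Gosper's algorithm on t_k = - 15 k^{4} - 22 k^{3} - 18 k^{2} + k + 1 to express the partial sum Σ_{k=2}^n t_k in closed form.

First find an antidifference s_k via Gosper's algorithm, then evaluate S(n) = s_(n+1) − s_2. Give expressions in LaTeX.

S(n) = - 3 n^{5} - 13 n^{4} - 22 n^{3} - 14 n^{2} - n + 53

r(k) = (15*k**4 + 82*k**3 + 174*k**2 + 161*k + 53)/(15*k**4 + 22*k**3 + 18*k**2 - k - 1) after simplifying.
Take A(k)=1, B(k)=1, C(k)=k**4 + 22*k**3/15 + 6*k**2/5 - k/15 - 1/15.
Set up (1)·f(k+1) − (1)·f(k) − (k**4 + 22*k**3/15 + 6*k**2/5 - k/15 - 1/15) = 0.
Degrees (0,0,4) ⇒ d ≤ 5.
Coefficient equations give f(k) = k*(3*k**4 - 2*k**3 - 4*k + 2)/15.
So s_k = (B(k−1)f/C)·t_k = (k*(3*k**4 - 2*k**3 - 4*k + 2)/(15*k**4 + 22*k**3 + 18*k**2 - k - 1))·t_k = k*(-3*k**4 + 2*k**3 + 4*k - 2).
Verify: -15*k**4 - 22*k**3 - 18*k**2 + k + 1 matches t_k.
Evaluate: s_(n+1) = -3*n**5 - 13*n**4 - 22*n**3 - 14*n**2 - n + 1; subtract s_(2) = -52 ⇒ S(n) = -3*n**5 - 13*n**4 - 22*n**3 - 14*n**2 - n + 53.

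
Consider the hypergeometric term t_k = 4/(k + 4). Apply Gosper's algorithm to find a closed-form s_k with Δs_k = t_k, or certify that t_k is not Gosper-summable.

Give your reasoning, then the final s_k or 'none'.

Ratio r(k) = (k + 4)/(k + 5).
Factor: A=k + 4; B=k + 5; C=1.
f must satisfy (k + 4)·f(k+1) − (k + 4)·f(k) = 1.
deg f ≤ 0 (via 1,1,0).
f = c0 ⇒ A·f(k+1) − B(k−1)·f(k) − C = -1. The system {-1 = 0} is inconsistent; no antidifference.

none — t_k is not Gosper-summable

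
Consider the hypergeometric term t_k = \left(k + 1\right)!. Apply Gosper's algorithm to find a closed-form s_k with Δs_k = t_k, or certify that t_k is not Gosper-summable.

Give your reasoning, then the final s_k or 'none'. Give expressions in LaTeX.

no hypergeometric antidifference exists

Ratio r(k) = k + 2.
A = k + 2, B = 1, C = 1.
Set up (k + 2)·f(k+1) − (1)·f(k) − (1) = 0.
Bound: deg f ≤ -1.
Negative degree bound (-1): no f exists, t_k not Gosper-summable.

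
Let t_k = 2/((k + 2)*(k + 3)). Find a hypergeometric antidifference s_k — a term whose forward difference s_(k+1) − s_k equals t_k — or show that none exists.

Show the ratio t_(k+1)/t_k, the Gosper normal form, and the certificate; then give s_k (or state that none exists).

s_k = k/(k + 2)

Step 1: r(k) = (k + 2)/(k + 4).
Factor: A=k + 2; B=k + 4; C=1.
f must satisfy (k + 2)·f(k+1) − (k + 3)·f(k) = 1.
deg f ≤ 1 (via 1,1,0).
Coefficient equations give f(k) = k/2.
Certificate R = B(k−1)f/C = k*(k + 3)/2 gives s_k = k/(k + 2).
Δs = 2/(k**2 + 5*k + 6), as required.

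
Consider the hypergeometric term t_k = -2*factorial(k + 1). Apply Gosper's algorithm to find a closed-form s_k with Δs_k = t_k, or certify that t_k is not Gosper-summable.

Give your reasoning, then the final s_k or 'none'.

t_(k+1)/t_k = k + 2.
Take A(k)=k + 2, B(k)=1, C(k)=1.
Need (k + 2)·f(k+1) − (1)·f(k) = 1.
Degrees (1,0,0) ⇒ d ≤ -1.
d = -1 < 0 ⇒ no nonzero polynomial f; not summable.

none — t_k is not Gosper-summable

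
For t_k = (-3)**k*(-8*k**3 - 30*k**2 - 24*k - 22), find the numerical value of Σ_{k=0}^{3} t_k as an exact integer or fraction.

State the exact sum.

t_(k+1)/t_k = 3*(-4*k**3 - 27*k**2 - 54*k - 42)/(4*k**3 + 15*k**2 + 12*k + 11).
Normal form (A,B,C) = (-3, 1, k**3 + 15*k**2/4 + 3*k + 11/4).
Solve (-3)·f(k+1) − (1)·f(k) = k**3 + 15*k**2/4 + 3*k + 11/4.
From deg A=0, deg B=0, deg C=3: d=3.
Match coefficients ⇒ f(k) = -(2*k**3 + 3*k**2 - 3*k + 4)/8.
R(k) = B(k−1)·f(k)/C(k) = -(2*k**3 + 3*k**2 - 3*k + 4)/(2*(4*k**3 + 15*k**2 + 12*k + 11)); s_k = R·t_k = (-3)**k*(2*k**3 + 3*k**2 - 3*k + 4).
s_(k+1) − s_k = (-3)**k*(-8*k**3 - 30*k**2 - 24*k - 22) = t_k.
Evaluate s at k=4 and k=0: 13608 and 4; difference 13604.

Σ = 13604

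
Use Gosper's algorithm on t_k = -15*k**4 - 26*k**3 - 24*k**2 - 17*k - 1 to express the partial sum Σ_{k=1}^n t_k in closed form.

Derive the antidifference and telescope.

t_(k+1)/t_k = (15*k**4 + 86*k**3 + 192*k**2 + 203*k + 83)/(15*k**4 + 26*k**3 + 24*k**2 + 17*k + 1).
Gosper form: A/B · C(k+1)/C(k) with A=1, B=1, C=k**4 + 26*k**3/15 + 8*k**2/5 + 17*k/15 + 1/15.
Solve (1)·f(k+1) − (1)·f(k) = k**4 + 26*k**3/15 + 8*k**2/5 + 17*k/15 + 1/15.
Degrees (0,0,4) ⇒ d ≤ 5.
Solving with deg f ≤ 5: f(k) = k*(3*k**4 - k**3 + 3*k - 4)/15.
Certificate R = B(k−1)f/C = k*(3*k**4 - k**3 + 3*k - 4)/(15*k**4 + 26*k**3 + 24*k**2 + 17*k + 1) gives s_k = k*(-3*k**4 + k**3 - 3*k + 4).
Check: Δs_k = -15*k**4 - 26*k**3 - 24*k**2 - 17*k - 1. ✓
Evaluate: s_(n+1) = -3*n**5 - 14*n**4 - 26*n**3 - 27*n**2 - 13*n - 1; subtract s_(1) = -1 ⇒ S(n) = n*(-3*n**4 - 14*n**3 - 26*n**2 - 27*n - 13).

S(n) = n*(-3*n**4 - 14*n**3 - 26*n**2 - 27*n - 13)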